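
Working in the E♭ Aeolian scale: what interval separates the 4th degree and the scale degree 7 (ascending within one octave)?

perfect fourth

E♭ natural minor: E♭ F G♭ A♭ B♭ C♭ D♭.
The 4th degree is A♭ and the 7th scale degree is D♭.
Counting 4 letters and 5 half steps from A♭ gives a perfect fourth.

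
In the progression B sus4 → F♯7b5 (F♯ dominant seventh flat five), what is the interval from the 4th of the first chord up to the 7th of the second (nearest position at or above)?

B sus4 has E as its 4th, and F♯7b5 (F♯ dominant seventh flat five) has E as its 7th.
From E to E is 0 semitones, exactly the perfect unison.

P1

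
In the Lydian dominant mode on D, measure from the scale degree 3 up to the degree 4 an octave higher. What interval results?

major ninth

Spelling the Lydian dominant mode on D: D E F# G# A B C.
The scale degree 3 is F# and the scale degree 4 (up an octave) is G#.
F# up to G# spans 9 letter names and 14 semitones — a major ninth.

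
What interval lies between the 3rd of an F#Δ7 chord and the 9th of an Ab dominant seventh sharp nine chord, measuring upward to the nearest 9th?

The 3rd of F#Δ7 is A#; the 9th of Ab dominant seventh sharp nine is B.
2 letter names make it a second; at 1 semitone (a half step narrower than major) the quality is minor.

minor second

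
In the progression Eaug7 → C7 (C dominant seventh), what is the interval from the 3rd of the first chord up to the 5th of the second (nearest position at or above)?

Eaug7 has G♯ as its 3rd, and C7 (C dominant seventh) has G as its 5th.
From G♯ to G: 11 semitones over an octave = diminished.

diminished octave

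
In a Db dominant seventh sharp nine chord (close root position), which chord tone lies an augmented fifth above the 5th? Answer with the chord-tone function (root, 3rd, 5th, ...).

Spelling the chord: Db, F, Ab, Cb, E.
The 5th is Ab. An augmented fifth above Ab is E.
E is the chord's 9th.

9th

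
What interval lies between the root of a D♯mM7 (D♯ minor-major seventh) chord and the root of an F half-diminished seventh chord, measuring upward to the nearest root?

D♯mM7 (D♯ minor-major seventh) has D♯ as its root, and F half-diminished seventh has F as its root.
From D♯ to F: 2 semitones over a third = diminished.

diminished third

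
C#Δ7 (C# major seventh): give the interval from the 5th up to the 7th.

The chord tones of C#Δ7 (C# major seventh) are C# E# G# B#.
That puts G# below B#.
G# up to B# spans 3 letter names and 4 semitones — a major third.

major third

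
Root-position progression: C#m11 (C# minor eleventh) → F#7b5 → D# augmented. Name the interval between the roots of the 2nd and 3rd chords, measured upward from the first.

The roots are F# and D#.
F# up to D# spans 6 letter names and 9 semitones — a major sixth.

major sixth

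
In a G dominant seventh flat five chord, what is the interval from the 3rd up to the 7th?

d5

G7b5: G, B, Db, F.
The 3rd is B and the 7th is F.
B up to F is 6 semitones, a half step narrower than a perfect fifth, so the interval is diminished.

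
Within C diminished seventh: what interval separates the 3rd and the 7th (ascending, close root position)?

diminished 5th

The chord tones of C°7 are C–Eb–Gb–Bbb.
That puts Eb below Bbb.
Eb up to Bbb is 6 semitones, a half step narrower than a perfect fifth, so the interval is diminished.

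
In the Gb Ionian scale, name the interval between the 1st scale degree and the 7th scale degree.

The scale runs Gb Ab Bb Cb Db Eb F.
The 1st scale degree is Gb and the 7th degree is F.
Gb up to F spans 7 letter names and 11 semitones — a major seventh.

major 7th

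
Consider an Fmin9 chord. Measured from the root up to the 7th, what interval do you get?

m7

Spelling the chord: F Ab C Eb G.
The root is F and the 7th is Eb.
From F to Eb: 10 semitones over a seventh = minor.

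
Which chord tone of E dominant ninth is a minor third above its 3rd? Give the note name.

Spelling the chord: E G# B D F#.
The 3rd is G#. A minor third above G# is B.
B is the chord's 5th.

B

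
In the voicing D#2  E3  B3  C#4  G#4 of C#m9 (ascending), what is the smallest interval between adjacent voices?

Adjacent intervals: D#2→E3 = minor ninth; E3→B3 = perfect fifth; B3→C#4 = major second; C#4→G#4 = perfect fifth.
The smallest is B3 to C#4, a major second (2 semitones).

major second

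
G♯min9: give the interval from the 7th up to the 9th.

M3

G♯m9 (G♯ minor ninth) is spelled G♯ B D♯ F♯ A♯.
7th = F♯; 9th = A♯.
F♯ up to A♯ spans 3 letter names and 4 semitones — a major third.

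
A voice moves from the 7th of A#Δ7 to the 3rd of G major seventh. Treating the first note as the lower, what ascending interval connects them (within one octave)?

The 7th of A#Δ7 is G##; the 3rd of G major seventh is B.
From G## to B: 2 semitones over a third = diminished.

diminished third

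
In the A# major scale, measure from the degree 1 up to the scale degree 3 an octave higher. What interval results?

major tenth

A# major: A# B# C## D# E# F## G##.
The degree 1 is A# and the 3rd degree (up an octave) is C##.
Counting 10 letters and 16 half steps from A# gives a major tenth.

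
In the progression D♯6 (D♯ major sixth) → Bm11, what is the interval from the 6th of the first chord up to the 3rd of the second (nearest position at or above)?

The 6th of D♯6 (D♯ major sixth) is B♯; the 3rd of Bm11 is D.
3 letter names make it a third; at 2 semitones (a whole step narrower than major) the quality is diminished.

diminished 3rd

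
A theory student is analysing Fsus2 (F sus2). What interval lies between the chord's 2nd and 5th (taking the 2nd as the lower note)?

perfect fourth

F sus2 is spelled F G C.
2nd = G; 5th = C.
From G to C is 5 semitones, exactly the perfect fourth.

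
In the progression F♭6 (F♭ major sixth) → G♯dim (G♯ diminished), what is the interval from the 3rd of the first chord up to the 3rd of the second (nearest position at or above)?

augmented second

F♭6 (F♭ major sixth) has A♭ as its 3rd, and G♯dim (G♯ diminished) has B as its 3rd.
From A♭ to B: 3 semitones over a second = augmented.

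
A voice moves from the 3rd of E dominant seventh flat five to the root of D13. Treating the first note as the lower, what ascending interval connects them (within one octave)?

d5

The 3rd of E dominant seventh flat five is G#; the root of D13 is D.
G# up to D is 6 semitones, a half step narrower than a perfect fifth, so the interval is diminished.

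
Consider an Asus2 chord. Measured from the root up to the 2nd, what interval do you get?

The chord tones of Asus2 are A-B-E.
Root = A; 2nd = B.
Counting 2 letters and 2 half steps from A gives a major second.

major 2nd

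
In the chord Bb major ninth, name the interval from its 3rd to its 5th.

minor third

The chord tones of Bbmaj9 (Bb major ninth) are Bb–D–F–A–C.
That puts D below F.
D up to F is 3 semitones, a half step narrower than a major third, so the interval is minor.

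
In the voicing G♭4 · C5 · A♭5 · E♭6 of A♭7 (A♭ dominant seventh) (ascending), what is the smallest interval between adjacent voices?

Adjacent intervals: G♭4→C5 = augmented fourth; C5→A♭5 = minor sixth; A♭5→E♭6 = perfect fifth.
The smallest is G♭4 to C5, an augmented fourth (6 semitones).

augmented fourth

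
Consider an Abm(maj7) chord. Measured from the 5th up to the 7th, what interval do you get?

major 3rd

AbmM7 is spelled Ab, Cb, Eb, G.
The 5th is Eb and the 7th is G.
Counting 3 letters and 4 half steps from Eb gives a major third.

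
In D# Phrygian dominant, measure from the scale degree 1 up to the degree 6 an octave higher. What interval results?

Spelling D# Phrygian dominant: D# E F## G# A# B C#.
The scale degree 1 is D# and the degree 6 (up an octave) is B.
13 letter names make it a thirteenth; at 20 semitones (a half step narrower than major) the quality is minor.

minor thirteenth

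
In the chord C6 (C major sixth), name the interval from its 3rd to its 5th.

minor third

Spelling the chord: C, E, G, A.
The 3rd is E and the 5th is G.
E up to G is 3 semitones, a half step narrower than a major third, so the interval is minor.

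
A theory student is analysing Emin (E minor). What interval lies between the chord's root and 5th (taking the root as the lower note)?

The chord tones of Em are E G B.
Root = E; 5th = B.
From E to B is 7 semitones, exactly the perfect fifth.

P5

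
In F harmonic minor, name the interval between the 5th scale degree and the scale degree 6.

minor second

The scale runs F G A♭ B♭ C D♭ E.
That puts C below D♭.
C up to D♭ is 1 semitone, a half step narrower than a major second, so the interval is minor.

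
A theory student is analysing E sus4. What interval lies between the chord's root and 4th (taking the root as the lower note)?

Esus4 is spelled E-A-B.
Root = E; 4th = A.
From E to A is 5 semitones, exactly the perfect fourth.

P4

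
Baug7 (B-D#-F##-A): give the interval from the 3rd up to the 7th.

So we need the interval from D# up to A.
D# up to A is 6 semitones, a half step narrower than a perfect fifth, so the interval is diminished.

diminished fifth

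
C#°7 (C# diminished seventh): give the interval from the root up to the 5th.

C#dim7: C#, E, G, Bb.
Root = C#; 5th = G.
From C# to G: 6 semitones over a fifth = diminished.

diminished fifth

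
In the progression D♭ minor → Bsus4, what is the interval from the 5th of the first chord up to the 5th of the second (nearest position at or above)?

augmented 6th

D♭ minor has A♭ as its 5th, and Bsus4 has F♯ as its 5th.
A♭ up to F♯ is 10 semitones, a half step wider than a major sixth, so the interval is augmented.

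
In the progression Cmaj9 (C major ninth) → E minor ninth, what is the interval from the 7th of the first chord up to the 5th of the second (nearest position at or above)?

perfect 1st

The 7th of Cmaj9 (C major ninth) is B; the 5th of E minor ninth is B.
B up to B spans 1 letter names and 0 semitones — a perfect unison.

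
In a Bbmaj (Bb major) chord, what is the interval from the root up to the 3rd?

M3

Spelling the chord: Bb D F.
The root is Bb and the 3rd is D.
Bb up to D spans 3 letter names and 4 semitones — a major third.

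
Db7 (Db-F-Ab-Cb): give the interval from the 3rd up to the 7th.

The 3rd is F and the 7th is Cb.
F up to Cb is 6 semitones, a half step narrower than a perfect fifth, so the interval is diminished.

diminished 5th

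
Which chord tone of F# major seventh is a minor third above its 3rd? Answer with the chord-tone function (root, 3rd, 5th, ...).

5th

Spelling the chord: F#-A#-C#-E#.
The 3rd is A#. A minor third above A# is C#.
C# is the chord's 5th.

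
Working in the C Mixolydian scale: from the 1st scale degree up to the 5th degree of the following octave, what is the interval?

The scale runs C D E F G A Bb.
That puts C below G.
C up to G spans 12 letter names and 19 semitones — a perfect twelfth.

P12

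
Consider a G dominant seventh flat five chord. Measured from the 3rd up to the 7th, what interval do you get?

diminished fifth

G7b5 (G dominant seventh flat five): G B D♭ F.
The 3rd is B and the 7th is F.
5 letter names make it a fifth; at 6 semitones (a half step narrower than perfect) the quality is diminished.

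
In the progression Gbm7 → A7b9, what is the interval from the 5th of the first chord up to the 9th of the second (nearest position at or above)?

The 5th of Gbm7 is Db; the 9th of A7b9 is Bb.
Counting 6 letters and 9 half steps from Db gives a major sixth.

major sixth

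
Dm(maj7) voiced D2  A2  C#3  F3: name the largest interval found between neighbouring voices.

Adjacent intervals: D2→A2 = perfect fifth; A2→C#3 = major third; C#3→F3 = diminished fourth.
The largest is D2 to A2, a perfect fifth (7 semitones).

perfect 5th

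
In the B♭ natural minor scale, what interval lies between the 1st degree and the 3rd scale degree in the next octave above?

minor tenth

Spelling the B♭ natural minor scale: B♭ C D♭ E♭ F G♭ A♭.
That puts B♭ below D♭.
From B♭ to D♭: 15 semitones over a tenth = minor.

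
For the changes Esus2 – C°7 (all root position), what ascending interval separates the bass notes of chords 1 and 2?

minor sixth

The roots are E and C.
E up to C is 8 semitones, a half step narrower than a major sixth, so the interval is minor.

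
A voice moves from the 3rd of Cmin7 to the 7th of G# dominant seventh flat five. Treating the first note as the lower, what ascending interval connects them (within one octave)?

augmented 2nd

The 3rd of Cmin7 is Eb; the 7th of G# dominant seventh flat five is F#.
Eb up to F# is 3 semitones, a half step wider than a major second, so the interval is augmented.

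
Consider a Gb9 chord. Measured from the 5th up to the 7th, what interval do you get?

minor third

Gb9: Gb Bb Db Fb Ab.
5th = Db; 7th = Fb.
Db up to Fb is 3 semitones, a half step narrower than a major third, so the interval is minor.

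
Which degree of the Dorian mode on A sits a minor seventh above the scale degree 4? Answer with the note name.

C

The scale is A B C D E F♯ G.
The scale degree 4 is D; a minor seventh above that is C — scale degree 3.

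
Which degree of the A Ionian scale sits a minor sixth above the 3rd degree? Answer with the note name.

The scale is A B C# D E F# G#.
The 3rd degree is C#; a minor sixth above that is A — scale degree 1.

A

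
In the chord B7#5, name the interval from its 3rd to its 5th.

B7#5 (B augmented seventh): B–D#–F##–A.
So we need the interval from D# up to F##.
D# up to F## spans 3 letter names and 4 semitones — a major third.

M3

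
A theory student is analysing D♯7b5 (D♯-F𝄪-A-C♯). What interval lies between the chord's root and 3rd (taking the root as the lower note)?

That puts D♯ below F𝄪.
Counting 3 letters and 4 half steps from D♯ gives a major third.

M3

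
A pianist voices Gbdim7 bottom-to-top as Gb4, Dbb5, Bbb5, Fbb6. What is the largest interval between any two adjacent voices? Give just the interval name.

Adjacent intervals: Gb4→Dbb5 = diminished fifth; Dbb5→Bbb5 = major sixth; Bbb5→Fbb6 = diminished fifth.
The largest is Dbb5 to Bbb5, a major sixth (9 semitones).

major sixth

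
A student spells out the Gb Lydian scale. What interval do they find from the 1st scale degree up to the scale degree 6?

major sixth

Spelling the Gb Lydian scale: Gb Ab Bb C Db Eb F.
So we need the interval from Gb up to Eb.
Gb up to Eb spans 6 letter names and 9 semitones — a major sixth.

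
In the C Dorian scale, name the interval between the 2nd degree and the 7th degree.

minor sixth

Spelling the C Dorian scale: C D E♭ F G A B♭.
That puts D below B♭.
6 letter names make it a sixth; at 8 semitones (a half step narrower than major) the quality is minor.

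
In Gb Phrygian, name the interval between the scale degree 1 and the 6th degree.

m6

The scale runs Gb Abb Bbb Cb Db Ebb Fb.
So we need the interval from Gb up to Ebb.
6 letter names make it a sixth; at 8 semitones (a half step narrower than major) the quality is minor.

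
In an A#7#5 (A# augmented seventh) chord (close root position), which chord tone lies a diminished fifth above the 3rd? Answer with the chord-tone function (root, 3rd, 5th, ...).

A#+7 (A# augmented seventh) is spelled A#-C##-E##-G#.
The 3rd is C##. A diminished fifth above C## is G#.
G# is the chord's 7th.

7th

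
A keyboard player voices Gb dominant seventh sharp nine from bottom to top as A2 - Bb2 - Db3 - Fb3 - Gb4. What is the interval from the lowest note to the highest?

The outer voices are A2 and Gb4.
14 letter names make it a fourteenth; at 21 semitones (a whole step narrower than major) the quality is diminished.

d14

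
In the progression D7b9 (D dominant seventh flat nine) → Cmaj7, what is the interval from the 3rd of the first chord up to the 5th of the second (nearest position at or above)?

The 3rd of D7b9 (D dominant seventh flat nine) is F♯; the 5th of Cmaj7 is G.
F♯ up to G is 1 semitone, a half step narrower than a major second, so the interval is minor.

minor 2nd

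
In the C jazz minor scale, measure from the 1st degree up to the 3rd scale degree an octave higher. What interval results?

The scale runs C D E♭ F G A B.
The 1st degree is C and the degree 3 (up an octave) is E♭.
10 letter names make it a tenth; at 15 semitones (a half step narrower than major) the quality is minor.

m10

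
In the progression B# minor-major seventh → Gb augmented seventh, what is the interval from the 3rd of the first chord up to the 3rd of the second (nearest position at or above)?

d6

The 3rd of B# minor-major seventh is D#; the 3rd of Gb augmented seventh is Bb.
6 letter names make it a sixth; at 7 semitones (a whole step narrower than major) the quality is diminished.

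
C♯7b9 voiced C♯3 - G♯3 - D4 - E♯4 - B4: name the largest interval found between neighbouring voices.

perfect fifth

Adjacent intervals: C♯3→G♯3 = perfect fifth; G♯3→D4 = diminished fifth; D4→E♯4 = augmented second; E♯4→B4 = diminished fifth.
The largest is C♯3 to G♯3, a perfect fifth (7 semitones).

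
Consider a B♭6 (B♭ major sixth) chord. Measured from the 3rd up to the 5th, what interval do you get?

B♭ major sixth is spelled B♭–D–F–G.
That puts D below F.
From D to F: 3 semitones over a third = minor.

minor third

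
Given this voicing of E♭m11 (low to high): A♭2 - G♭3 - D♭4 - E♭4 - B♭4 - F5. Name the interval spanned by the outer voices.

The outer voices are A♭2 and F5.
From A♭ to F is 33 semitones, exactly the major 20th.

major 20th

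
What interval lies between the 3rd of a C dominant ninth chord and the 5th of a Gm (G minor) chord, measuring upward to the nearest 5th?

minor seventh

C dominant ninth has E as its 3rd, and Gm (G minor) has D as its 5th.
E up to D is 10 semitones, a half step narrower than a major seventh, so the interval is minor.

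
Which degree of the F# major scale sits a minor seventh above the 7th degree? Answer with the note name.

D#

The scale is F# G# A# B C# D# E#.
The 7th degree is E#; a minor seventh above that is D# — scale degree 6.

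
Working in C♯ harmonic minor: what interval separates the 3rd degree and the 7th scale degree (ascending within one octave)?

Spelling C♯ harmonic minor: C♯ D♯ E F♯ G♯ A B♯.
That puts E below B♯.
5 letter names make it a fifth; at 8 semitones (a half step wider than perfect) the quality is augmented.

augmented 5th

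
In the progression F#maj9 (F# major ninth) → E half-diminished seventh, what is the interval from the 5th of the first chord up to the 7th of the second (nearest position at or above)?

minor 2nd

F#maj9 (F# major ninth) has C# as its 5th, and E half-diminished seventh has D as its 7th.
C# up to D is 1 semitone, a half step narrower than a major second, so the interval is minor.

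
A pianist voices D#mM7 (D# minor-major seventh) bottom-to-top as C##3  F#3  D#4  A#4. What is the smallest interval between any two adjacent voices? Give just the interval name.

d4

Adjacent intervals: C##3→F#3 = diminished fourth; F#3→D#4 = major sixth; D#4→A#4 = perfect fifth.
The smallest is C##3 to F#3, a diminished fourth (4 semitones).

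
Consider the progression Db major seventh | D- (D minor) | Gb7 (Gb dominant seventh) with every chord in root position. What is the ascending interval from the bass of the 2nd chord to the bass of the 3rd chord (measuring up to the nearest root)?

diminished fourth

The roots are D and Gb.
From D to Gb: 4 semitones over a fourth = diminished.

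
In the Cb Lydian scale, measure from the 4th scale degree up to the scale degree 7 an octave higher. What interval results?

P11

Spelling the Cb Lydian scale: Cb Db Eb F Gb Ab Bb.
4th scale degree = F; scale degree 7 (up an octave) = Bb.
Counting 11 letters and 17 half steps from F gives a perfect eleventh.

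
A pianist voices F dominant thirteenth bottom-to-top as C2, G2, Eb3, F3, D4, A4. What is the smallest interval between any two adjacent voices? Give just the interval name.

Adjacent intervals: C2→G2 = perfect fifth; G2→Eb3 = minor sixth; Eb3→F3 = major second; F3→D4 = major sixth; D4→A4 = perfect fifth.
The smallest is Eb3 to F3, a major second (2 semitones).

major second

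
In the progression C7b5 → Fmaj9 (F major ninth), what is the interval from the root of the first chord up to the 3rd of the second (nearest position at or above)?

The root of C7b5 is C; the 3rd of Fmaj9 (F major ninth) is A.
C up to A spans 6 letter names and 9 semitones — a major sixth.

major sixth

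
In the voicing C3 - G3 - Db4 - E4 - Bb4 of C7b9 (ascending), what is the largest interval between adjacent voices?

Adjacent intervals: C3→G3 = perfect fifth; G3→Db4 = diminished fifth; Db4→E4 = augmented second; E4→Bb4 = diminished fifth.
The largest is C3 to G3, a perfect fifth (7 semitones).

perfect fifth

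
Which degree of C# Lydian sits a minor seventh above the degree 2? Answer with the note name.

The scale is C# D# E# F## G# A# B#.
The degree 2 is D#; a minor seventh above that is C# — scale degree 1.

C#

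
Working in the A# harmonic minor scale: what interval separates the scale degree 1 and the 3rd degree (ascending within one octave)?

minor third

A# harmonic minor: A# B# C# D# E# F# G##.
So we need the interval from A# up to C#.
3 letter names make it a third; at 3 semitones (a half step narrower than major) the quality is minor.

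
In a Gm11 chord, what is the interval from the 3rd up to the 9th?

Spelling the chord: G-Bb-D-F-A-C.
So we need the interval from Bb up to A.
Counting 7 letters and 11 half steps from Bb gives a major seventh.

major 7th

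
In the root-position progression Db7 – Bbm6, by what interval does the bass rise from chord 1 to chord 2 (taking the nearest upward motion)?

major 6th

The roots are Db and Bb.
Counting 6 letters and 9 half steps from Db gives a major sixth.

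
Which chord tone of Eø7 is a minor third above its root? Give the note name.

The chord tones of E half-diminished seventh are E, G, Bb, D.
The root is E. A minor third above E is G.
G is the chord's 3rd.

G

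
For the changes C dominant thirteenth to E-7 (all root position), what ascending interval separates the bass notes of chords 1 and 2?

M3

The roots are C and E.
Counting 3 letters and 4 half steps from C gives a major third.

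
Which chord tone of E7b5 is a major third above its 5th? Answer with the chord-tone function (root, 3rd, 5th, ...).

7th

The chord tones of E7b5 are E, G♯, B♭, D.
The 5th is B♭. A major third above B♭ is D.
D is the chord's 7th.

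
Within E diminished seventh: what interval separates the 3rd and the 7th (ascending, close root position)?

Spelling the chord: E-G-Bb-Db.
That puts G below Db.
G up to Db is 6 semitones, a half step narrower than a perfect fifth, so the interval is diminished.

diminished fifth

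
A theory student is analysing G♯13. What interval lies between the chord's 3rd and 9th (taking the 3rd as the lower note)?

minor 7th

Spelling the chord: G♯-B♯-D♯-F♯-A♯-E♯.
That puts B♯ below A♯.
B♯ up to A♯ is 10 semitones, a half step narrower than a major seventh, so the interval is minor.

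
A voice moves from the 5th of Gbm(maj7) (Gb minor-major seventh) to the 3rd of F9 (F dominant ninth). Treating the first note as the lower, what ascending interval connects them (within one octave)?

augmented fifth

Gbm(maj7) (Gb minor-major seventh) has Db as its 5th, and F9 (F dominant ninth) has A as its 3rd.
Db up to A is 8 semitones, a half step wider than a perfect fifth, so the interval is augmented.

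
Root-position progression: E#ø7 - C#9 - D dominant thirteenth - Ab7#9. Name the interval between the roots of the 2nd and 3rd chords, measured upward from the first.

minor 2nd

The roots are C# and D.
2 letter names make it a second; at 1 semitone (a half step narrower than major) the quality is minor.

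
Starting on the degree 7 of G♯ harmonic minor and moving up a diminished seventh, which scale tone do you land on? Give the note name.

The scale is G♯ A♯ B C♯ D♯ E F𝄪.
The degree 7 is F𝄪; a diminished seventh above that is E — scale degree 6.

E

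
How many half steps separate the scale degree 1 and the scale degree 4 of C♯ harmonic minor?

5

The scale is C♯ D♯ E F♯ G♯ A B♯.
C♯ up to F♯ is a perfect fourth — 5 semitones.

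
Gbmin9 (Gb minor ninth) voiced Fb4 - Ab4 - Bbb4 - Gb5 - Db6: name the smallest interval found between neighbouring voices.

Adjacent intervals: Fb4→Ab4 = major third; Ab4→Bbb4 = minor second; Bbb4→Gb5 = major sixth; Gb5→Db6 = perfect fifth.
The smallest is Ab4 to Bbb4, a minor second (1 semitone).

m2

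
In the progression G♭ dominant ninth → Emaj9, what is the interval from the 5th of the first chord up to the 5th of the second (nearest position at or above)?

G♭ dominant ninth has D♭ as its 5th, and Emaj9 has B as its 5th.
D♭ up to B is 10 semitones, a half step wider than a major sixth, so the interval is augmented.

augmented sixth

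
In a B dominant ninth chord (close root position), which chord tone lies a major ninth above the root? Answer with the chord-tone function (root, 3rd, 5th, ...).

9th

B9 (B dominant ninth) is spelled B, D#, F#, A, C#.
The root is B. A major ninth above B is C#.
C# is the chord's 9th.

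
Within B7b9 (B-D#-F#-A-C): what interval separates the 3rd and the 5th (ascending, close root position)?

That puts D# below F#.
From D# to F#: 3 semitones over a third = minor.

minor 3rd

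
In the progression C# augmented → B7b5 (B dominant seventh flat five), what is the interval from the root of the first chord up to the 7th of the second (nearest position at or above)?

C# augmented has C# as its root, and B7b5 (B dominant seventh flat five) has A as its 7th.
From C# to A: 8 semitones over a sixth = minor.

minor sixth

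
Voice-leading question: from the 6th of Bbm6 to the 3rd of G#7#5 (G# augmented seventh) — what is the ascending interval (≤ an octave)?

Bbm6 has G as its 6th, and G#7#5 (G# augmented seventh) has B# as its 3rd.
3 letter names make it a third; at 5 semitones (a half step wider than major) the quality is augmented.

A3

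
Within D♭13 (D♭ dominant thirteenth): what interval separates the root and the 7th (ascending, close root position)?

Spelling the chord: D♭, F, A♭, C♭, E♭, B♭.
That puts D♭ below C♭.
D♭ up to C♭ is 10 semitones, a half step narrower than a major seventh, so the interval is minor.

minor seventh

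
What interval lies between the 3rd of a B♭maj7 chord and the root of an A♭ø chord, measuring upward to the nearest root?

The 3rd of B♭maj7 is D; the root of A♭ø is A♭.
From D to A♭: 6 semitones over a fifth = diminished.

diminished fifth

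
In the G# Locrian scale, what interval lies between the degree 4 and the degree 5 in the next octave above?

Spelling the G# Locrian scale: G# A B C# D E F#.
The degree 4 is C# and the scale degree 5 (up an octave) is D.
C# up to D is 13 semitones, a half step narrower than a major ninth, so the interval is minor.

m9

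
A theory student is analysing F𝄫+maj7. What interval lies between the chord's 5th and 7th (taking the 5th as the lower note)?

minor third

Spelling the chord: F𝄫, A𝄫, C♭, E𝄫.
The 5th is C♭ and the 7th is E𝄫.
3 letter names make it a third; at 3 semitones (a half step narrower than major) the quality is minor.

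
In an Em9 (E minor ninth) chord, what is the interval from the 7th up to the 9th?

Spelling the chord: E, G, B, D, F♯.
That puts D below F♯.
From D to F♯ is 4 semitones, exactly the major third.

major 3rd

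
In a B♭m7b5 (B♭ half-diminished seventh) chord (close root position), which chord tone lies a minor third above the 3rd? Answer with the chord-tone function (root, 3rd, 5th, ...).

5th

B♭ half-diminished seventh: B♭, D♭, F♭, A♭.
The 3rd is D♭. A minor third above D♭ is F♭.
F♭ is the chord's 5th.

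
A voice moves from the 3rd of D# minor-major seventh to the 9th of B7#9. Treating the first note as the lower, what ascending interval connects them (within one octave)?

D# minor-major seventh has F# as its 3rd, and B7#9 has C## as its 9th.
5 letter names make it a fifth; at 8 semitones (a half step wider than perfect) the quality is augmented.

augmented 5th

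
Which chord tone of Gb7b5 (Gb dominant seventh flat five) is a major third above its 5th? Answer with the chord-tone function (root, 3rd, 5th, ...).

Gb7b5 (Gb dominant seventh flat five) is spelled Gb–Bb–Dbb–Fb.
The 5th is Dbb. A major third above Dbb is Fb.
Fb is the chord's 7th.

7th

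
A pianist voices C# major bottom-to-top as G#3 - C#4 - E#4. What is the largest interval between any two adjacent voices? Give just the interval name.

perfect 4th

Adjacent intervals: G#3→C#4 = perfect fourth; C#4→E#4 = major third.
The largest is G#3 to C#4, a perfect fourth (5 semitones).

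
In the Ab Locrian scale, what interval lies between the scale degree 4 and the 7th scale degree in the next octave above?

perfect eleventh

Spelling the Ab Locrian scale: Ab Bbb Cb Db Ebb Fb Gb.
So we need the interval from Db up to Gb.
Db up to Gb spans 11 letter names and 17 semitones — a perfect eleventh.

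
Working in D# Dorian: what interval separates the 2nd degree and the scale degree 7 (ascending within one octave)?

The scale runs D# E# F# G# A# B# C#.
2nd degree = E#; 7th scale degree = C#.
From E# to C#: 8 semitones over a sixth = minor.

minor sixth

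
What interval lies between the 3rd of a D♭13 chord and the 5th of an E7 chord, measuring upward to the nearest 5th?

augmented fourth

D♭13 has F as its 3rd, and E7 has B as its 5th.
From F to B: 6 semitones over a fourth = augmented.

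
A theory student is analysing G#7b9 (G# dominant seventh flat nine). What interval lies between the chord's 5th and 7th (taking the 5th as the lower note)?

minor 3rd

The chord tones of G# dominant seventh flat nine are G#, B#, D#, F#, A.
That puts D# below F#.
3 letter names make it a third; at 3 semitones (a half step narrower than major) the quality is minor.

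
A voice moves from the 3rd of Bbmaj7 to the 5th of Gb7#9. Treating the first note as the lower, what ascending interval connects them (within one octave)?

diminished octave

The 3rd of Bbmaj7 is D; the 5th of Gb7#9 is Db.
8 letter names make it an octave; at 11 semitones (a half step narrower than perfect) the quality is diminished.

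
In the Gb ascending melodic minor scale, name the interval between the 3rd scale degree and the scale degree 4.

Gb melodic minor: Gb Ab Bbb Cb Db Eb F.
That puts Bbb below Cb.
Counting 2 letters and 2 half steps from Bbb gives a major second.

major second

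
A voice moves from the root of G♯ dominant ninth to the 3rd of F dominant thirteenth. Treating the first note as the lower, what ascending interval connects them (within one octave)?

minor second

The root of G♯ dominant ninth is G♯; the 3rd of F dominant thirteenth is A.
From G♯ to A: 1 semitone over a second = minor.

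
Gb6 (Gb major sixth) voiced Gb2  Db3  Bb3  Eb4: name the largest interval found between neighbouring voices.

major sixth

Adjacent intervals: Gb2→Db3 = perfect fifth; Db3→Bb3 = major sixth; Bb3→Eb4 = perfect fourth.
The largest is Db3 to Bb3, a major sixth (9 semitones).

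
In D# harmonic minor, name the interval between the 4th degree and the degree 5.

Spelling D# harmonic minor: D# E# F# G# A# B C##.
The 4th degree is G# and the degree 5 is A#.
G# up to A# spans 2 letter names and 2 semitones — a major second.

major 2nd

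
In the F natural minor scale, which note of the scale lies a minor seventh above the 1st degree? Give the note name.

The scale is F G Ab Bb C Db Eb.
The 1st degree is F; a minor seventh above that is Eb — scale degree 7.

Eb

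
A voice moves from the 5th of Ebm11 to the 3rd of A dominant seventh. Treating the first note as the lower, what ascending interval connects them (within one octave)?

The 5th of Ebm11 is Bb; the 3rd of A dominant seventh is C#.
2 letter names make it a second; at 3 semitones (a half step wider than major) the quality is augmented.

A2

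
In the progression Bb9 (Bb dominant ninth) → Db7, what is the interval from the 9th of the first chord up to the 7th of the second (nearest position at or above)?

Bb9 (Bb dominant ninth) has C as its 9th, and Db7 has Cb as its 7th.
C up to Cb is 11 semitones, a half step narrower than a perfect octave, so the interval is diminished.

diminished octave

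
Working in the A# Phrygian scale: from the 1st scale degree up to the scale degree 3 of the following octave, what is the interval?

The scale runs A# B C# D# E# F# G#.
So we need the interval from A# up to C#.
From A# to C#: 15 semitones over a tenth = minor.

minor 10th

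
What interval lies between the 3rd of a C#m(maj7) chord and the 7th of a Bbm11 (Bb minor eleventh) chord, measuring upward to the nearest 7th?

diminished 4th

C#m(maj7) has E as its 3rd, and Bbm11 (Bb minor eleventh) has Ab as its 7th.
4 letter names make it a fourth; at 4 semitones (a half step narrower than perfect) the quality is diminished.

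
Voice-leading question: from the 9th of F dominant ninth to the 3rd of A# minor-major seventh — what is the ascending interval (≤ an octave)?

F dominant ninth has G as its 9th, and A# minor-major seventh has C# as its 3rd.
4 letter names make it a fourth; at 6 semitones (a half step wider than perfect) the quality is augmented.

augmented fourth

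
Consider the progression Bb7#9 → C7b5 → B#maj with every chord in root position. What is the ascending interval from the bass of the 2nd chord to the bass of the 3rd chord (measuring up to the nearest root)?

The roots are C and B#.
From C to B#: 12 semitones over a seventh = augmented.

augmented 7th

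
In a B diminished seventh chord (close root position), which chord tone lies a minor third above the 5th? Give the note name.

The chord tones of Bdim7 are B-D-F-Ab.
The 5th is F. A minor third above F is Ab.
Ab is the chord's 7th.

Ab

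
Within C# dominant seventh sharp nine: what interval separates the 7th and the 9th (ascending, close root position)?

C#7#9: C#–E#–G#–B–D##.
That puts B below D##.
From B to D##: 5 semitones over a third = augmented.

augmented third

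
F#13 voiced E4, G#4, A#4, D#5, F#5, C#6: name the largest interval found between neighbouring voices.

Adjacent intervals: E4→G#4 = major third; G#4→A#4 = major second; A#4→D#5 = perfect fourth; D#5→F#5 = minor third; F#5→C#6 = perfect fifth.
The largest is F#5 to C#6, a perfect fifth (7 semitones).

perfect fifth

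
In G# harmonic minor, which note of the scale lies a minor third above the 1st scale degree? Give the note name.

The scale is G# A# B C# D# E F##.
The 1st scale degree is G#; a minor third above that is B — scale degree 3.

B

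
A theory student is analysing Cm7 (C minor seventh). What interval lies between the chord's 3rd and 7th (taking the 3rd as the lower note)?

perfect fifth

Spelling the chord: C, E♭, G, B♭.
So we need the interval from E♭ up to B♭.
Counting 5 letters and 7 half steps from E♭ gives a perfect fifth.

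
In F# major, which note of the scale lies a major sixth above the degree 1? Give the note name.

The scale is F# G# A# B C# D# E#.
The degree 1 is F#; a major sixth above that is D# — scale degree 6.

D#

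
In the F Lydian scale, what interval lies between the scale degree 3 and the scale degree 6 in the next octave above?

F lydian: F G A B C D E.
That puts A below D.
A up to D spans 11 letter names and 17 semitones — a perfect eleventh.

perfect 11th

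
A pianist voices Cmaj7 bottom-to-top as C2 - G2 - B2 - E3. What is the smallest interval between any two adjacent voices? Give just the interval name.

Adjacent intervals: C2→G2 = perfect fifth; G2→B2 = major third; B2→E3 = perfect fourth.
The smallest is G2 to B2, a major third (4 semitones).

major third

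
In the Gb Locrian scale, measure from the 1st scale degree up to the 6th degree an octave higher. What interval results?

Spelling the Gb Locrian scale: Gb Abb Bbb Cb Dbb Ebb Fb.
That puts Gb below Ebb.
13 letter names make it a thirteenth; at 20 semitones (a half step narrower than major) the quality is minor.

minor 13th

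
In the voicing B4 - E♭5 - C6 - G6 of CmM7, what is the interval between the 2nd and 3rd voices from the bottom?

M6

Those voices are E♭5 and C6.
Counting 6 letters and 9 half steps from E♭ gives a major sixth.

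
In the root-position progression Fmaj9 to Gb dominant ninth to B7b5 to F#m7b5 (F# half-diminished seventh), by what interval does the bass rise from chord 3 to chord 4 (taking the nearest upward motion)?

perfect fifth

The roots are B and F#.
Counting 5 letters and 7 half steps from B gives a perfect fifth.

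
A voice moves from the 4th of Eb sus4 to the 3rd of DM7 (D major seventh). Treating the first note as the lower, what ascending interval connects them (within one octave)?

The 4th of Eb sus4 is Ab; the 3rd of DM7 (D major seventh) is F#.
6 letter names make it a sixth; at 10 semitones (a half step wider than major) the quality is augmented.

augmented 6th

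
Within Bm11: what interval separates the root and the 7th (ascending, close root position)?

Spelling the chord: B D F# A C# E.
So we need the interval from B up to A.
7 letter names make it a seventh; at 10 semitones (a half step narrower than major) the quality is minor.

m7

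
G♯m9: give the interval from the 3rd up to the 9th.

major seventh

Spelling the chord: G♯, B, D♯, F♯, A♯.
The 3rd is B and the 9th is A♯.
B up to A♯ spans 7 letter names and 11 semitones — a major seventh.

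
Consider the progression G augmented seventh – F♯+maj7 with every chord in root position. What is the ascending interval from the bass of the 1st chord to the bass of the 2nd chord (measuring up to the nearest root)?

major 7th

The roots are G and F♯.
Counting 7 letters and 11 half steps from G gives a major seventh.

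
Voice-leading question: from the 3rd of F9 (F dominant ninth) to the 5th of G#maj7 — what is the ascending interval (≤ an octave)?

augmented fourth

F9 (F dominant ninth) has A as its 3rd, and G#maj7 has D# as its 5th.
From A to D#: 6 semitones over a fourth = augmented.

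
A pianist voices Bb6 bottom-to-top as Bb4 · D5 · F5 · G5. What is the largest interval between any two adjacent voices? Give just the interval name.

major third

Adjacent intervals: Bb4→D5 = major third; D5→F5 = minor third; F5→G5 = major second.
The largest is Bb4 to D5, a major third (4 semitones).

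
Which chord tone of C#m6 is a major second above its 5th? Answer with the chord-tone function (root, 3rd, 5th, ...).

The chord tones of C#min6 are C#, E, G#, A#.
The 5th is G#. A major second above G# is A#.
A# is the chord's 6th.

6th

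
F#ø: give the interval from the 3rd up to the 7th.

perfect 5th

F#ø7 (F# half-diminished seventh): F#, A, C, E.
So we need the interval from A up to E.
A up to E spans 5 letter names and 7 semitones — a perfect fifth.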